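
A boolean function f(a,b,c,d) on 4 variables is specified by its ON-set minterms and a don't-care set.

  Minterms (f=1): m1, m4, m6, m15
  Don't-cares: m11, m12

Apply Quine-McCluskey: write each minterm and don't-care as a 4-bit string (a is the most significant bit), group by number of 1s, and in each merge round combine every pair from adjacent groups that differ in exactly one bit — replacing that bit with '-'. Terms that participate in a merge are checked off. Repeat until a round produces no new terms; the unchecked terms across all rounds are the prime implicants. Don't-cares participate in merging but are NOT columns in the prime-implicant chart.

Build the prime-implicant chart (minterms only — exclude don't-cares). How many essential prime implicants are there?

3

Round 0: 0001 0100✓ 0110✓ 1011✓ 1100✓ 1111✓
Round 1: -100 01-0 1-11
PIs = {-100, 0001, 01-0, 1-11}
Coverage chart:
  m1: 0001 ←essential
  m4: -100,01-0
  m6: 01-0 ←essential
  m15: 1-11 ←essential
Essential: 0001, 01-0, 1-11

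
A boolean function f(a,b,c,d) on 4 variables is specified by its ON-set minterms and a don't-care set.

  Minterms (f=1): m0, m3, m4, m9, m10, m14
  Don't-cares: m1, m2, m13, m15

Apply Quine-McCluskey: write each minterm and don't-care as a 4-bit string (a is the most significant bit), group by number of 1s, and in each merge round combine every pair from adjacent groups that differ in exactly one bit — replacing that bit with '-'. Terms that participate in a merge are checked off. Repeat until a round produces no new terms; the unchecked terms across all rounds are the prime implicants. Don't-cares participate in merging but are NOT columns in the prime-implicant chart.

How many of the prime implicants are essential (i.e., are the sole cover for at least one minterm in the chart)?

[col 0] 0000*, 0001*, 0010*, 0011*, 0100*, 1001*, 1010*, 1101*, 1110*, 1111*
[col 1] -001, -010, 0-00, 00-0*, 00-1*, 000-*, 001-*, 1-01, 1-10, 11-1, 111-
[col 2] 00--
Prime implicants: -001, -010, 0-00, 00--, 1-01, 1-10, 11-1, 111-
PI chart (minterm → PIs covering it):
  0 | 0-00,00--
  3 | 00--  (sole → essential)
  4 | 0-00  (sole → essential)
  9 | -001,1-01
  10 | -010,1-10
  14 | 1-10,111-
Essential prime implicants: 0-00, 00--

2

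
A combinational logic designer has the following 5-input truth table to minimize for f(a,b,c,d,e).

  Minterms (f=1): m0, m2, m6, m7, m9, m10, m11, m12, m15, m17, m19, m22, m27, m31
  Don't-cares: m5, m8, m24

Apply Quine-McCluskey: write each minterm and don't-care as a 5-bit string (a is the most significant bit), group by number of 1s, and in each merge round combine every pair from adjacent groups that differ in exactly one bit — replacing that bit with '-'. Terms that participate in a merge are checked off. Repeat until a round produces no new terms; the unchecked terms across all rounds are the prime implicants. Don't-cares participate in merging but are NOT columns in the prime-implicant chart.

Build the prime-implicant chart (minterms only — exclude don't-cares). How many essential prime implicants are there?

6

[col 0] 00000*, 00010*, 00101*, 00110*, 00111*, 01000*, 01001*, 01010*, 01011*, 01100*, 01111*, 10001*, 10011*, 10110*, 11000*, 11011*, 11111*
[col 1] -0110, -1000, -1011*, -1111*, 0-000*, 0-010*, 0-111, 00-10, 000-0*, 001-1, 0011-, 01-00, 01-11*, 010-0*, 010-1*, 0100-*, 0101-*, 1-011, 100-1, 11-11*
[col 2] -1-11, 0-0-0, 010--
Prime implicants: -0110, -1-11, -1000, 0-0-0, 0-111, 00-10, 001-1, 0011-, 01-00, 010--, 1-011, 100-1
PI chart (minterm → PIs covering it):
  0 | 0-0-0  (sole → essential)
  2 | 0-0-0,00-10
  6 | -0110,00-10,0011-
  7 | 0-111,001-1,0011-
  9 | 010--  (sole → essential)
  10 | 0-0-0,010--
  11 | -1-11,010--
  12 | 01-00  (sole → essential)
  15 | -1-11,0-111
  17 | 100-1  (sole → essential)
  19 | 1-011,100-1
  22 | -0110  (sole → essential)
  27 | -1-11,1-011
  31 | -1-11  (sole → essential)
Essential prime implicants: -0110, -1-11, 0-0-0, 01-00, 010--, 100-1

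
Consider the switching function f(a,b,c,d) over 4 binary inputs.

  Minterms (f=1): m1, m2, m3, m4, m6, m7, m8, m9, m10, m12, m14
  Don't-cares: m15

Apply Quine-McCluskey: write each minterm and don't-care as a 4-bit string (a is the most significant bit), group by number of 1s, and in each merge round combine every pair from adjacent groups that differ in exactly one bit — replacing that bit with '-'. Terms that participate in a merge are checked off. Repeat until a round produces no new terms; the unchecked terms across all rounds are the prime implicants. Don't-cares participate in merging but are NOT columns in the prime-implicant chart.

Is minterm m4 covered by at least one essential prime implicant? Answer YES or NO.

YES

[col 0] 0001*, 0010*, 0011*, 0100*, 0110*, 0111*, 1000*, 1001*, 1010*, 1100*, 1110*, 1111*
[col 1] -001, -010*, -100*, -110*, -111*, 0-10*, 0-11*, 00-1, 001-*, 01-0*, 011-*, 1-00*, 1-10*, 10-0*, 100-, 11-0*, 111-*
[col 2] --10, -1-0, -11-, 0-1-, 1--0
Prime implicants: --10, -001, -1-0, -11-, 0-1-, 00-1, 1--0, 100-
PI chart (minterm → PIs covering it):
  1 | -001,00-1
  2 | --10,0-1-
  3 | 0-1-,00-1
  4 | -1-0  (sole → essential)
  6 | --10,-1-0,-11-,0-1-
  7 | -11-,0-1-
  8 | 1--0,100-
  9 | -001,100-
  10 | --10,1--0
  12 | -1-0,1--0
  14 | --10,-1-0,-11-,1--0
Essential prime implicants: -1-0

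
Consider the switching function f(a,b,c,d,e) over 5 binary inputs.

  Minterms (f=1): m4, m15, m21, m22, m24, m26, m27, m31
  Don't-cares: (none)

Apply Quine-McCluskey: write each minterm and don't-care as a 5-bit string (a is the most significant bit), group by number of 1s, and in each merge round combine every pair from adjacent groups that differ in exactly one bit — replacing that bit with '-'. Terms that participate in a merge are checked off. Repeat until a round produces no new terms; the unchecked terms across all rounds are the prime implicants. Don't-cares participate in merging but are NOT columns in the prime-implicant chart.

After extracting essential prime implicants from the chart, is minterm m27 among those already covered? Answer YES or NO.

NO

[col 0] 00100, 01111*, 10101, 10110, 11000*, 11010*, 11011*, 11111*
[col 1] -1111, 11-11, 110-0, 1101-
Prime implicants: -1111, 00100, 10101, 10110, 11-11, 110-0, 1101-
PI chart (minterm → PIs covering it):
  4 | 00100  (sole → essential)
  15 | -1111  (sole → essential)
  21 | 10101  (sole → essential)
  22 | 10110  (sole → essential)
  24 | 110-0  (sole → essential)
  26 | 110-0,1101-
  27 | 11-11,1101-
  31 | -1111,11-11
Essential prime implicants: -1111, 00100, 10101, 10110, 110-0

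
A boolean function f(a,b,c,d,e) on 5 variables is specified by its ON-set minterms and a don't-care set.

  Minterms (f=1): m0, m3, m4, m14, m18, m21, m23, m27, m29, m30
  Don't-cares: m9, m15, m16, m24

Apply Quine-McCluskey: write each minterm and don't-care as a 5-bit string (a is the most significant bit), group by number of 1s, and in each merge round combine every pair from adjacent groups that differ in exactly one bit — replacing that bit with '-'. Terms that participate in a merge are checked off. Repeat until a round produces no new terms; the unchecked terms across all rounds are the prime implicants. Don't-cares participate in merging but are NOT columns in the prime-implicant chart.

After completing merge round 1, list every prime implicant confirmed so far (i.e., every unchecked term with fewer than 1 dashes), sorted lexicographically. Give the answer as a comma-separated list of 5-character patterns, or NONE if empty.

size-2^0 implicants → 00000(✓)  00011  00100(✓)  01001  01110(✓)  01111(✓)  10000(✓)  10010(✓)  10101(✓)  10111(✓)  11000(✓)  11011  11101(✓)  11110(✓)
size-2^1 implicants → -0000  -1110  00-00  0111-  1-000  1-101  100-0  101-1
Unchecked terms (primes): -0000, -1110, 00-00, 00011, 01001, 0111-, 1-000, 1-101, 100-0, 101-1, 11011

00011, 01001, 11011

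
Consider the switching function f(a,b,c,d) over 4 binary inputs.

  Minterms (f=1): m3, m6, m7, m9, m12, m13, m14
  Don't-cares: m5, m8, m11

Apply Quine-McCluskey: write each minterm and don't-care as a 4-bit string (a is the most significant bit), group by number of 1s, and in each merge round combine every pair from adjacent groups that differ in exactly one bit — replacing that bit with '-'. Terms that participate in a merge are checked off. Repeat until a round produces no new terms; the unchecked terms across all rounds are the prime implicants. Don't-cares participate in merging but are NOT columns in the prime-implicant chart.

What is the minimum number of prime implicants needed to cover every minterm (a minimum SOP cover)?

Round 0: 0011✓ 0101✓ 0110✓ 0111✓ 1000✓ 1001✓ 1011✓ 1100✓ 1101✓ 1110✓
Round 1: -011 -101 -110 0-11 01-1 011- 1-00✓ 1-01✓ 10-1 100-✓ 11-0 110-✓
Round 2: 1-0-
PIs = {-011, -101, -110, 0-11, 01-1, 011-, 1-0-, 10-1, 11-0}
Coverage chart:
  m3: -011,0-11
  m6: -110,011-
  m7: 0-11,01-1,011-
  m9: 1-0-,10-1
  m12: 1-0-,11-0
  m13: -101,1-0-
  m14: -110,11-0
(no essential prime implicants)
Petrick residual → -110, 0-11, 1-0-
Min cover (3 terms): bcd' + a'cd + ac'

3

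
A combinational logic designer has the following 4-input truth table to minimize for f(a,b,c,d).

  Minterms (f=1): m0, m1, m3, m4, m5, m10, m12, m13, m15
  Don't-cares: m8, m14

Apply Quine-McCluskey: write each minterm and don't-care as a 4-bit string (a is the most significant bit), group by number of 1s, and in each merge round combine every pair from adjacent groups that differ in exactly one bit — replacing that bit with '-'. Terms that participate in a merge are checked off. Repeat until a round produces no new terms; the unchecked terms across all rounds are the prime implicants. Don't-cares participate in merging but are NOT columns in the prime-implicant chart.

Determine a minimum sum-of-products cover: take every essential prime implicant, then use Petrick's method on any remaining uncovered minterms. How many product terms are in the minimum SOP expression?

[col 0] 0000*, 0001*, 0011*, 0100*, 0101*, 1000*, 1010*, 1100*, 1101*, 1110*, 1111*
[col 1] -000*, -100*, -101*, 0-00*, 0-01*, 00-1, 000-*, 010-*, 1-00*, 1-10*, 10-0*, 11-0*, 11-1*, 110-*, 111-*
[col 2] --00, -10-, 0-0-, 1--0, 11--
Prime implicants: --00, -10-, 0-0-, 00-1, 1--0, 11--
PI chart (minterm → PIs covering it):
  0 | --00,0-0-
  1 | 0-0-,00-1
  3 | 00-1  (sole → essential)
  4 | --00,-10-,0-0-
  5 | -10-,0-0-
  10 | 1--0  (sole → essential)
  12 | --00,-10-,1--0,11--
  13 | -10-,11--
  15 | 11--  (sole → essential)
Essential prime implicants: 00-1, 1--0, 11--
Petrick residual → 0-0-
Minimum SOP uses 4 PIs: a'c' + a'b'd + ad' + ab

4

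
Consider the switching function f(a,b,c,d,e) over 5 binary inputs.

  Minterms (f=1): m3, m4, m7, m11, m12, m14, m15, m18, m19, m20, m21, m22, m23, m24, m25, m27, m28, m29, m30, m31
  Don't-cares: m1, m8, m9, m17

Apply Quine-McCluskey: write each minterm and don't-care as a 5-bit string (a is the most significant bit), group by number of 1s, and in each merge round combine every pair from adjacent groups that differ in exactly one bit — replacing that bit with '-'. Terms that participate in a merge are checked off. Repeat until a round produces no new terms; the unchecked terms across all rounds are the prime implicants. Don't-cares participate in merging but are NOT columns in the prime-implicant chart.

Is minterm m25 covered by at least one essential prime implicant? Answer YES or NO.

Round 0: 00001✓ 00011✓ 00100✓ 00111✓ 01000✓ 01001✓ 01011✓ 01100✓ 01110✓ 01111✓ 10001✓ 10010✓ 10011✓ 10100✓ 10101✓ 10110✓ 10111✓ 11000✓ 11001✓ 11011✓ 11100✓ 11101✓ 11110✓ 11111✓
Round 1: -0001✓ -0011✓ -0100✓ -0111✓ -1000✓ -1001✓ -1011✓ -1100✓ -1110✓ -1111✓ 0-001✓ 0-011✓ 0-100✓ 0-111✓ 00-11✓ 000-1✓ 01-00✓ 01-11✓ 010-1✓ 0100-✓ 011-0✓ 0111-✓ 1-001✓ 1-011✓ 1-100✓ 1-101✓ 1-110✓ 1-111✓ 10-01✓ 10-10✓ 10-11✓ 100-1✓ 1001-✓ 101-0✓ 101-1✓ 1010-✓ 1011-✓ 11-00✓ 11-01✓ 11-11✓ 110-1✓ 1100-✓ 111-0✓ 111-1✓ 1110-✓ 1111-✓
Round 2: --001✓ --011✓ --100 --111✓ -0-11✓ -00-1✓ -1-00 -1-11✓ -10-1✓ -100- -11-0 -111- 0--11✓ 0-0-1✓ 1--01✓ 1--11✓ 1-0-1✓ 1-1-0✓ 1-1-1✓ 1-10-✓ 1-11-✓ 10--1✓ 10-1- 101--✓ 11--1✓ 11-0- 111--✓
Round 3: ---11 --0-1 1---1 1-1--
PIs = {---11, --0-1, --100, -1-00, -100-, -11-0, -111-, 1---1, 1-1--, 10-1-, 11-0-}
Coverage chart:
  m3: ---11,--0-1
  m4: --100 ←essential
  m7: ---11 ←essential
  m11: ---11,--0-1
  m12: --100,-1-00,-11-0
  m14: -11-0,-111-
  m15: ---11,-111-
  m18: 10-1- ←essential
  m19: ---11,--0-1,1---1,10-1-
  m20: --100,1-1--
  m21: 1---1,1-1--
  m22: 1-1--,10-1-
  m23: ---11,1---1,1-1--,10-1-
  m24: -1-00,-100-,11-0-
  m25: --0-1,-100-,1---1,11-0-
  m27: ---11,--0-1,1---1
  m28: --100,-1-00,-11-0,1-1--,11-0-
  m29: 1---1,1-1--,11-0-
  m30: -11-0,-111-,1-1--
  m31: ---11,-111-,1---1,1-1--
Essential: ---11, --100, 10-1-

NO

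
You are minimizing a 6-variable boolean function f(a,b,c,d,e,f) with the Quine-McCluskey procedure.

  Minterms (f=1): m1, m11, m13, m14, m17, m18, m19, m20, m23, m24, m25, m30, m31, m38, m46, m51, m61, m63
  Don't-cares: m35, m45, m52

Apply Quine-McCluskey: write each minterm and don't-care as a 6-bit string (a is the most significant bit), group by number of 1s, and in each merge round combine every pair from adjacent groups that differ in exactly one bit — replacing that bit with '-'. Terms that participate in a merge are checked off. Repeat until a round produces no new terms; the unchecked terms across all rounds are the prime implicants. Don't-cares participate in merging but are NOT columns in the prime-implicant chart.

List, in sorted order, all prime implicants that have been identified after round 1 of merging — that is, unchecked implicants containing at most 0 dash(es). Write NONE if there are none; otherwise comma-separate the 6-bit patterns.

001011

Round 0: 000001✓ 001011 001101✓ 001110✓ 010001✓ 010010✓ 010011✓ 010100✓ 010111✓ 011000✓ 011001✓ 011110✓ 011111✓ 100011✓ 100110✓ 101101✓ 101110✓ 110011✓ 110100✓ 111101✓ 111111✓
Round 1: -01101 -01110 -10011 -10100 -11111 0-0001 0-1110 01-001 01-111 010-11 0100-1 01001- 01100- 01111- 1-0011 1-1101 10-110 1111-1
PIs = {-01101, -01110, -10011, -10100, -11111, 0-0001, 0-1110, 001011, 01-001, 01-111, 010-11, 0100-1, 01001-, 01100-, 01111-, 1-0011, 1-1101, 10-110, 1111-1}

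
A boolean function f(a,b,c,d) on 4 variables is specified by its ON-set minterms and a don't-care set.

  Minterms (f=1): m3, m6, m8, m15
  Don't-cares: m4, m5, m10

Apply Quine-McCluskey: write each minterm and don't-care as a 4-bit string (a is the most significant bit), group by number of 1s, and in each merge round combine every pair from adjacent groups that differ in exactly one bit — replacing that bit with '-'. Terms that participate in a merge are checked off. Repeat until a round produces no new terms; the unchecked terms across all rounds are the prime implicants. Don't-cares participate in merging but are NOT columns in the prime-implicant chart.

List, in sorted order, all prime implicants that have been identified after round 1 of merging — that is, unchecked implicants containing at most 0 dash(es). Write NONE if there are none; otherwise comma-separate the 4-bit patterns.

0011, 1111

Round 0: 0011 0100✓ 0101✓ 0110✓ 1000✓ 1010✓ 1111
Round 1: 01-0 010- 10-0
PIs = {0011, 01-0, 010-, 10-0, 1111}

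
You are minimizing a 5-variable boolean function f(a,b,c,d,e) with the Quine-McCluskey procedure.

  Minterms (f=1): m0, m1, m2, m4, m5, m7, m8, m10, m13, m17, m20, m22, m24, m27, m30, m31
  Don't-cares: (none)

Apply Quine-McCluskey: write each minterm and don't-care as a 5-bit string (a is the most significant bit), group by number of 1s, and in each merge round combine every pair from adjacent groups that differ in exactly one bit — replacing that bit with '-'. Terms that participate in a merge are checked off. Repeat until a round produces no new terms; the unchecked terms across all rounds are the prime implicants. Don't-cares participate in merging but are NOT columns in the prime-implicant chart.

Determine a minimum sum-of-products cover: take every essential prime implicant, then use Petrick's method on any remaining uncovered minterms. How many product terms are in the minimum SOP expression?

Round 0: 00000✓ 00001✓ 00010✓ 00100✓ 00101✓ 00111✓ 01000✓ 01010✓ 01101✓ 10001✓ 10100✓ 10110✓ 11000✓ 11011✓ 11110✓ 11111✓
Round 1: -0001 -0100 -1000 0-000✓ 0-010✓ 0-101 00-00✓ 00-01✓ 000-0✓ 0000-✓ 001-1 0010-✓ 010-0✓ 1-110 101-0 11-11 1111-
Round 2: 0-0-0 00-0-
PIs = {-0001, -0100, -1000, 0-0-0, 0-101, 00-0-, 001-1, 1-110, 101-0, 11-11, 1111-}
Coverage chart:
  m0: 0-0-0,00-0-
  m1: -0001,00-0-
  m2: 0-0-0 ←essential
  m4: -0100,00-0-
  m5: 0-101,00-0-,001-1
  m7: 001-1 ←essential
  m8: -1000,0-0-0
  m10: 0-0-0 ←essential
  m13: 0-101 ←essential
  m17: -0001 ←essential
  m20: -0100,101-0
  m22: 1-110,101-0
  m24: -1000 ←essential
  m27: 11-11 ←essential
  m30: 1-110,1111-
  m31: 11-11,1111-
Essential: -0001, -1000, 0-0-0, 0-101, 001-1, 11-11
Petrick residual → -0100, 1-110
Min cover (8 terms): b'c'd'e + b'cd'e' + bc'd'e' + a'c'e' + a'cd'e + a'b'ce + acde' + abde

8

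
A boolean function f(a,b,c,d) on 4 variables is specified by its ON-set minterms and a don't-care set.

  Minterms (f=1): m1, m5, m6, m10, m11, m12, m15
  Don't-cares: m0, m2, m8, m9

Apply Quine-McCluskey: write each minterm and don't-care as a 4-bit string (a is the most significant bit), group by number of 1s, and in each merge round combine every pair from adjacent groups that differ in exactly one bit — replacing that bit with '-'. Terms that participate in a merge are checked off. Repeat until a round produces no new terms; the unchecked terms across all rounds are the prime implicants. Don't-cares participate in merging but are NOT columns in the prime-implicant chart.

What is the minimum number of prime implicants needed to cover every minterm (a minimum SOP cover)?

[col 0] 0000*, 0001*, 0010*, 0101*, 0110*, 1000*, 1001*, 1010*, 1011*, 1100*, 1111*
[col 1] -000*, -001*, -010*, 0-01, 0-10, 00-0*, 000-*, 1-00, 1-11, 10-0*, 10-1*, 100-*, 101-*
[col 2] -0-0, -00-, 10--
Prime implicants: -0-0, -00-, 0-01, 0-10, 1-00, 1-11, 10--
PI chart (minterm → PIs covering it):
  1 | -00-,0-01
  5 | 0-01  (sole → essential)
  6 | 0-10  (sole → essential)
  10 | -0-0,10--
  11 | 1-11,10--
  12 | 1-00  (sole → essential)
  15 | 1-11  (sole → essential)
Essential prime implicants: 0-01, 0-10, 1-00, 1-11
Petrick residual → -0-0
Minimum SOP uses 5 PIs: b'd' + a'c'd + a'cd' + ac'd' + acd

5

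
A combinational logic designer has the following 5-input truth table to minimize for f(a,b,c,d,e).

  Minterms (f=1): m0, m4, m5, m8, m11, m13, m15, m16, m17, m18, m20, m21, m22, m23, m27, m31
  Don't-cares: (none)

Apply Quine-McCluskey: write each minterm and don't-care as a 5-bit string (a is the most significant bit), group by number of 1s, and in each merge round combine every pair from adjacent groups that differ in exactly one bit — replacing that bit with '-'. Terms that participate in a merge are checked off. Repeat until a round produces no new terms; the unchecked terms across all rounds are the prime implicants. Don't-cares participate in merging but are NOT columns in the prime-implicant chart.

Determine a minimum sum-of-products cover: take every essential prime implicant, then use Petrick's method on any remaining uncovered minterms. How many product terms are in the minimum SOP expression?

[col 0] 00000*, 00100*, 00101*, 01000*, 01011*, 01101*, 01111*, 10000*, 10001*, 10010*, 10100*, 10101*, 10110*, 10111*, 11011*, 11111*
[col 1] -0000*, -0100*, -0101*, -1011*, -1111*, 0-000, 0-101, 00-00*, 0010-*, 01-11*, 011-1, 1-111, 10-00*, 10-01*, 10-10*, 100-0*, 1000-*, 101-0*, 101-1*, 1010-*, 1011-*, 11-11*
[col 2] -0-00, -010-, -1-11, 10--0, 10-0-, 101--
Prime implicants: -0-00, -010-, -1-11, 0-000, 0-101, 011-1, 1-111, 10--0, 10-0-, 101--
PI chart (minterm → PIs covering it):
  0 | -0-00,0-000
  4 | -0-00,-010-
  5 | -010-,0-101
  8 | 0-000  (sole → essential)
  11 | -1-11  (sole → essential)
  13 | 0-101,011-1
  15 | -1-11,011-1
  16 | -0-00,10--0,10-0-
  17 | 10-0-  (sole → essential)
  18 | 10--0  (sole → essential)
  20 | -0-00,-010-,10--0,10-0-,101--
  21 | -010-,10-0-,101--
  22 | 10--0,101--
  23 | 1-111,101--
  27 | -1-11  (sole → essential)
  31 | -1-11,1-111
Essential prime implicants: -1-11, 0-000, 10--0, 10-0-
Petrick residual → -0-00, 0-101, 1-111
Minimum SOP uses 7 PIs: b'd'e' + bde + a'c'd'e' + a'cd'e + acde + ab'e' + ab'd'

7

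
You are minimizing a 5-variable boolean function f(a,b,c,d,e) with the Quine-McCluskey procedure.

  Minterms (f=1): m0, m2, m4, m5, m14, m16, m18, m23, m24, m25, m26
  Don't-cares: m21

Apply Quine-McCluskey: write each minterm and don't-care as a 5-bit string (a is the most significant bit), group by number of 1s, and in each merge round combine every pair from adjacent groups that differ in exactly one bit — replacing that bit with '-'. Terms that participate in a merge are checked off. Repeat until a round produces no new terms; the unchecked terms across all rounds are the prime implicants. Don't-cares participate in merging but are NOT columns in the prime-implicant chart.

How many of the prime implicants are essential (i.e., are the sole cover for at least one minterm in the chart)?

[col 0] 00000*, 00010*, 00100*, 00101*, 01110, 10000*, 10010*, 10101*, 10111*, 11000*, 11001*, 11010*
[col 1] -0000*, -0010*, -0101, 00-00, 000-0*, 0010-, 1-000*, 1-010*, 100-0*, 101-1, 110-0*, 1100-
[col 2] -00-0, 1-0-0
Prime implicants: -00-0, -0101, 00-00, 0010-, 01110, 1-0-0, 101-1, 1100-
PI chart (minterm → PIs covering it):
  0 | -00-0,00-00
  2 | -00-0  (sole → essential)
  4 | 00-00,0010-
  5 | -0101,0010-
  14 | 01110  (sole → essential)
  16 | -00-0,1-0-0
  18 | -00-0,1-0-0
  23 | 101-1  (sole → essential)
  24 | 1-0-0,1100-
  25 | 1100-  (sole → essential)
  26 | 1-0-0  (sole → essential)
Essential prime implicants: -00-0, 01110, 1-0-0, 101-1, 1100-

5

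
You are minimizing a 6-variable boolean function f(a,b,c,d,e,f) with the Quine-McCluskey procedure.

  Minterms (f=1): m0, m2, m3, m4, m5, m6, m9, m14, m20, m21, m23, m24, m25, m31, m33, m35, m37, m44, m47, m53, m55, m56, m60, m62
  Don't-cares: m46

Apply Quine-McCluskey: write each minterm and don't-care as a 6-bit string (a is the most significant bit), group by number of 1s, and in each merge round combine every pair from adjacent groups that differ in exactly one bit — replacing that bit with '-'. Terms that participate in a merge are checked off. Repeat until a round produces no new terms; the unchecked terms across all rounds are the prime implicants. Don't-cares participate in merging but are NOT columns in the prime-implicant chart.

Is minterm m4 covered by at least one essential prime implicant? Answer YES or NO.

Round 0: 000000✓ 000010✓ 000011✓ 000100✓ 000101✓ 000110✓ 001001✓ 001110✓ 010100✓ 010101✓ 010111✓ 011000✓ 011001✓ 011111✓ 100001✓ 100011✓ 100101✓ 101100✓ 101110✓ 101111✓ 110101✓ 110111✓ 111000✓ 111100✓ 111110✓
Round 1: -00011 -00101✓ -01110 -10101✓ -10111✓ -11000 0-0100✓ 0-0101✓ 0-1001 00-110 000-00✓ 000-10✓ 0000-0✓ 00001- 0001-0✓ 00010-✓ 01-111 0101-1✓ 01010-✓ 01100- 1-0101✓ 1-1100✓ 1-1110✓ 100-01 1000-1 1011-0✓ 10111- 1101-1✓ 111-00 1111-0✓
Round 2: --0101 -101-1 0-010- 000--0 1-11-0
PIs = {--0101, -00011, -01110, -101-1, -11000, 0-010-, 0-1001, 00-110, 000--0, 00001-, 01-111, 01100-, 1-11-0, 100-01, 1000-1, 10111-, 111-00}
Coverage chart:
  m0: 000--0 ←essential
  m2: 000--0,00001-
  m3: -00011,00001-
  m4: 0-010-,000--0
  m5: --0101,0-010-
  m6: 00-110,000--0
  m9: 0-1001 ←essential
  m14: -01110,00-110
  m20: 0-010- ←essential
  m21: --0101,-101-1,0-010-
  m23: -101-1,01-111
  m24: -11000,01100-
  m25: 0-1001,01100-
  m31: 01-111 ←essential
  m33: 100-01,1000-1
  m35: -00011,1000-1
  m37: --0101,100-01
  m44: 1-11-0 ←essential
  m47: 10111- ←essential
  m53: --0101,-101-1
  m55: -101-1 ←essential
  m56: -11000,111-00
  m60: 1-11-0,111-00
  m62: 1-11-0 ←essential
Essential: -101-1, 0-010-, 0-1001, 000--0, 01-111, 1-11-0, 10111-

YES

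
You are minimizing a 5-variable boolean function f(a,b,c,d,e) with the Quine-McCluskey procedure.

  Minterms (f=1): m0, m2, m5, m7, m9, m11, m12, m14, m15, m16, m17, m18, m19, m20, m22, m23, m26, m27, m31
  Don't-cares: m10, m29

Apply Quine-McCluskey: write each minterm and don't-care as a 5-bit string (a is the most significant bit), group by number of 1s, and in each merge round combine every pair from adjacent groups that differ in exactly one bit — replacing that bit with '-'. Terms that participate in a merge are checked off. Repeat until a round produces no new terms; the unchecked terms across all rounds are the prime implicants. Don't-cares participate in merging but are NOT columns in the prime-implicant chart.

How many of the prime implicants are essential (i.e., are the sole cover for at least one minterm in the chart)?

6

size-2^0 implicants → 00000(✓)  00010(✓)  00101(✓)  00111(✓)  01001(✓)  01010(✓)  01011(✓)  01100(✓)  01110(✓)  01111(✓)  10000(✓)  10001(✓)  10010(✓)  10011(✓)  10100(✓)  10110(✓)  10111(✓)  11010(✓)  11011(✓)  11101(✓)  11111(✓)
size-2^1 implicants → -0000(✓)  -0010(✓)  -0111(✓)  -1010(✓)  -1011(✓)  -1111(✓)  0-010(✓)  0-111(✓)  000-0(✓)  001-1  01-10(✓)  01-11(✓)  010-1  0101-(✓)  011-0  0111-(✓)  1-010(✓)  1-011(✓)  1-111(✓)  10-00(✓)  10-10(✓)  10-11(✓)  100-0(✓)  100-1(✓)  1000-(✓)  1001-(✓)  101-0(✓)  1011-(✓)  11-11(✓)  1101-(✓)  111-1
size-2^2 implicants → --010  --111  -00-0  -1-11  -101-  01-1-  1--11  1-01-  10--0  10-1-  100--
Unchecked terms (primes): --010, --111, -00-0, -1-11, -101-, 001-1, 01-1-, 010-1, 011-0, 1--11, 1-01-, 10--0, 10-1-, 100--, 111-1
Minterm coverage:
  m0 ⊆ -00-0 [E]
  m2 ⊆ --010,-00-0
  m5 ⊆ 001-1 [E]
  m7 ⊆ --111,001-1
  m9 ⊆ 010-1 [E]
  m11 ⊆ -1-11,-101-,01-1-,010-1
  m12 ⊆ 011-0 [E]
  m14 ⊆ 01-1-,011-0
  m15 ⊆ --111,-1-11,01-1-
  m16 ⊆ -00-0,10--0,100--
  m17 ⊆ 100-- [E]
  m18 ⊆ --010,-00-0,1-01-,10--0,10-1-,100--
  m19 ⊆ 1--11,1-01-,10-1-,100--
  m20 ⊆ 10--0 [E]
  m22 ⊆ 10--0,10-1-
  m23 ⊆ --111,1--11,10-1-
  m26 ⊆ --010,-101-,1-01-
  m27 ⊆ -1-11,-101-,1--11,1-01-
  m31 ⊆ --111,-1-11,1--11,111-1
E = {-00-0, 001-1, 010-1, 011-0, 10--0, 100--}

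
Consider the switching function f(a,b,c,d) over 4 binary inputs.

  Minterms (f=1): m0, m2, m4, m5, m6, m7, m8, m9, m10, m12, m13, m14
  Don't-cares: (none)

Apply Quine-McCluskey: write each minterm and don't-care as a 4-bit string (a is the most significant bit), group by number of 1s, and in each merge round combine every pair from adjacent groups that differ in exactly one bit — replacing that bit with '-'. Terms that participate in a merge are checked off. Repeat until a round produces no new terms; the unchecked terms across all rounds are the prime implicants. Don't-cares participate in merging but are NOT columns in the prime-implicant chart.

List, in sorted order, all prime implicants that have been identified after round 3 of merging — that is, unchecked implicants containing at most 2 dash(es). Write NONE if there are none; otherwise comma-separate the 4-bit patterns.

-10-, 01--, 1-0-

size-2^0 implicants → 0000(✓)  0010(✓)  0100(✓)  0101(✓)  0110(✓)  0111(✓)  1000(✓)  1001(✓)  1010(✓)  1100(✓)  1101(✓)  1110(✓)
size-2^1 implicants → -000(✓)  -010(✓)  -100(✓)  -101(✓)  -110(✓)  0-00(✓)  0-10(✓)  00-0(✓)  01-0(✓)  01-1(✓)  010-(✓)  011-(✓)  1-00(✓)  1-01(✓)  1-10(✓)  10-0(✓)  100-(✓)  11-0(✓)  110-(✓)
size-2^2 implicants → --00(✓)  --10(✓)  -0-0(✓)  -1-0(✓)  -10-  0--0(✓)  01--  1--0(✓)  1-0-
size-2^3 implicants → ---0
Unchecked terms (primes): ---0, -10-, 01--, 1-0-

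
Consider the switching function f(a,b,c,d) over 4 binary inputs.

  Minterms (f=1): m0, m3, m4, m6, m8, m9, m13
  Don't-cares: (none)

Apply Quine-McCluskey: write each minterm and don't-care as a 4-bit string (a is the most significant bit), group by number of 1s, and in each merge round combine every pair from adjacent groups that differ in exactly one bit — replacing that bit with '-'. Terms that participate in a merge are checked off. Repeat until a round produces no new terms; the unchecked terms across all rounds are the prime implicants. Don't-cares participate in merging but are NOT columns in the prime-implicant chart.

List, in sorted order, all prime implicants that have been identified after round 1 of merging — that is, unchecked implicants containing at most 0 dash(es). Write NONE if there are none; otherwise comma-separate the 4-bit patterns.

0011

[col 0] 0000*, 0011, 0100*, 0110*, 1000*, 1001*, 1101*
[col 1] -000, 0-00, 01-0, 1-01, 100-
Prime implicants: -000, 0-00, 0011, 01-0, 1-01, 100-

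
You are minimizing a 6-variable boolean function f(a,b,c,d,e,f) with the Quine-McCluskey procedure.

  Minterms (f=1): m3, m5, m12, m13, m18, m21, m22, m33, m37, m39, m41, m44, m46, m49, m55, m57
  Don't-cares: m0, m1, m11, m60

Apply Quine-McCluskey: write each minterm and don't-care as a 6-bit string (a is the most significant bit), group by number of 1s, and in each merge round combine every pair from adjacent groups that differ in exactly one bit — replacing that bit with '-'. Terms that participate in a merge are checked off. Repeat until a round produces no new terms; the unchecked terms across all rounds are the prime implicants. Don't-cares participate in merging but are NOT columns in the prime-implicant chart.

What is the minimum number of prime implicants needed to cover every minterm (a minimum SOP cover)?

8

Round 0: 000000✓ 000001✓ 000011✓ 000101✓ 001011✓ 001100✓ 001101✓ 010010✓ 010101✓ 010110✓ 100001✓ 100101✓ 100111✓ 101001✓ 101100✓ 101110✓ 110001✓ 110111✓ 111001✓ 111100✓
Round 1: -00001✓ -00101✓ -01100 0-0101 00-011 00-101 000-01✓ 0000-1 00000- 00110- 010-10 1-0001✓ 1-0111 1-1001✓ 1-1100 10-001✓ 100-01✓ 1001-1 1011-0 11-001✓
Round 2: -00-01 1--001
PIs = {-00-01, -01100, 0-0101, 00-011, 00-101, 0000-1, 00000-, 00110-, 010-10, 1--001, 1-0111, 1-1100, 1001-1, 1011-0}
Coverage chart:
  m3: 00-011,0000-1
  m5: -00-01,0-0101,00-101
  m12: -01100,00110-
  m13: 00-101,00110-
  m18: 010-10 ←essential
  m21: 0-0101 ←essential
  m22: 010-10 ←essential
  m33: -00-01,1--001
  m37: -00-01,1001-1
  m39: 1-0111,1001-1
  m41: 1--001 ←essential
  m44: -01100,1-1100,1011-0
  m46: 1011-0 ←essential
  m49: 1--001 ←essential
  m55: 1-0111 ←essential
  m57: 1--001 ←essential
Essential: 0-0101, 010-10, 1--001, 1-0111, 1011-0
Petrick residual → -00-01, 00-011, 00110-
Min cover (8 terms): b'c'e'f + a'c'de'f + a'b'd'ef + a'b'cde' + a'bc'ef' + ad'e'f + ac'def + ab'cdf'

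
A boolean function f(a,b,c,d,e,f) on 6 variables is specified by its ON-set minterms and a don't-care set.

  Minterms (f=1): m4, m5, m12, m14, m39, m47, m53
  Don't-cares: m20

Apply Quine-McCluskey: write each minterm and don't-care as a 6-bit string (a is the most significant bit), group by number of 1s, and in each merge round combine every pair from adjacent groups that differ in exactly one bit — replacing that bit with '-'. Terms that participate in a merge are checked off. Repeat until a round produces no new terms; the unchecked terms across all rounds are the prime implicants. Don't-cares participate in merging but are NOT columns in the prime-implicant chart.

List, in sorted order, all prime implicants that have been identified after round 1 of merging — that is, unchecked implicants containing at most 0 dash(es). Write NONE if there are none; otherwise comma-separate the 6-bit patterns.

110101

[col 0] 000100*, 000101*, 001100*, 001110*, 010100*, 100111*, 101111*, 110101
[col 1] 0-0100, 00-100, 00010-, 0011-0, 10-111
Prime implicants: 0-0100, 00-100, 00010-, 0011-0, 10-111, 110101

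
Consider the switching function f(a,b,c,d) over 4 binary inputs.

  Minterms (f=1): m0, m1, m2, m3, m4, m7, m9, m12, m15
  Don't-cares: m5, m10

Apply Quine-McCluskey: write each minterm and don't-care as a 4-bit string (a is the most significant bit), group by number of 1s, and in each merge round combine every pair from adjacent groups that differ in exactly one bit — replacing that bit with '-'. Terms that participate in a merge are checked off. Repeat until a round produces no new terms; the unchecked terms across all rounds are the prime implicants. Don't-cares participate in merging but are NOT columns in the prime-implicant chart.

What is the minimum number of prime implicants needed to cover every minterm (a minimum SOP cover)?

Round 0: 0000✓ 0001✓ 0010✓ 0011✓ 0100✓ 0101✓ 0111✓ 1001✓ 1010✓ 1100✓ 1111✓
Round 1: -001 -010 -100 -111 0-00✓ 0-01✓ 0-11✓ 00-0✓ 00-1✓ 000-✓ 001-✓ 01-1✓ 010-✓
Round 2: 0--1 0-0- 00--
PIs = {-001, -010, -100, -111, 0--1, 0-0-, 00--}
Coverage chart:
  m0: 0-0-,00--
  m1: -001,0--1,0-0-,00--
  m2: -010,00--
  m3: 0--1,00--
  m4: -100,0-0-
  m7: -111,0--1
  m9: -001 ←essential
  m12: -100 ←essential
  m15: -111 ←essential
Essential: -001, -100, -111
Petrick residual → 00--
Min cover (4 terms): b'c'd + bc'd' + bcd + a'b'

4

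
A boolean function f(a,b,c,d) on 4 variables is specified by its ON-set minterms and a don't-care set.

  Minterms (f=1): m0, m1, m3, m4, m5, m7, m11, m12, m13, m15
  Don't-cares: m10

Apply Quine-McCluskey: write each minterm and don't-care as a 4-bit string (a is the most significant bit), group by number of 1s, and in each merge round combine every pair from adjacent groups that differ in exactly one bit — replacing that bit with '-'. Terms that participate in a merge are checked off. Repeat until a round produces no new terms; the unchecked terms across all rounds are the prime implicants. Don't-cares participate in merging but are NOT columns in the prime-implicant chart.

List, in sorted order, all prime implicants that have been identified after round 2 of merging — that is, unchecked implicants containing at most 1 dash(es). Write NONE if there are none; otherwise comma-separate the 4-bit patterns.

[col 0] 0000*, 0001*, 0011*, 0100*, 0101*, 0111*, 1010*, 1011*, 1100*, 1101*, 1111*
[col 1] -011*, -100*, -101*, -111*, 0-00*, 0-01*, 0-11*, 00-1*, 000-*, 01-1*, 010-*, 1-11*, 101-, 11-1*, 110-*
[col 2] --11, -1-1, -10-, 0--1, 0-0-
Prime implicants: --11, -1-1, -10-, 0--1, 0-0-, 101-

101-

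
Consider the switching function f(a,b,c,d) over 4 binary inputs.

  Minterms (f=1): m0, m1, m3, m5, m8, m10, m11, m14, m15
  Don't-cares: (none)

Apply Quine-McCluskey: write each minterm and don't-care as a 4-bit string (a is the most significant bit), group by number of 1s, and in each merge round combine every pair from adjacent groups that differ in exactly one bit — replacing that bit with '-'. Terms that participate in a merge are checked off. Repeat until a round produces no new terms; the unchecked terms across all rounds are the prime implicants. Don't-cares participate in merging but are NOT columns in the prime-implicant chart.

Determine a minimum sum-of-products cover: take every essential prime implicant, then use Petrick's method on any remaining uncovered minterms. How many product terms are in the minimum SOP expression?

4

[col 0] 0000*, 0001*, 0011*, 0101*, 1000*, 1010*, 1011*, 1110*, 1111*
[col 1] -000, -011, 0-01, 00-1, 000-, 1-10*, 1-11*, 10-0, 101-*, 111-*
[col 2] 1-1-
Prime implicants: -000, -011, 0-01, 00-1, 000-, 1-1-, 10-0
PI chart (minterm → PIs covering it):
  0 | -000,000-
  1 | 0-01,00-1,000-
  3 | -011,00-1
  5 | 0-01  (sole → essential)
  8 | -000,10-0
  10 | 1-1-,10-0
  11 | -011,1-1-
  14 | 1-1-  (sole → essential)
  15 | 1-1-  (sole → essential)
Essential prime implicants: 0-01, 1-1-
Petrick residual → -000, -011
Minimum SOP uses 4 PIs: b'c'd' + b'cd + a'c'd + ac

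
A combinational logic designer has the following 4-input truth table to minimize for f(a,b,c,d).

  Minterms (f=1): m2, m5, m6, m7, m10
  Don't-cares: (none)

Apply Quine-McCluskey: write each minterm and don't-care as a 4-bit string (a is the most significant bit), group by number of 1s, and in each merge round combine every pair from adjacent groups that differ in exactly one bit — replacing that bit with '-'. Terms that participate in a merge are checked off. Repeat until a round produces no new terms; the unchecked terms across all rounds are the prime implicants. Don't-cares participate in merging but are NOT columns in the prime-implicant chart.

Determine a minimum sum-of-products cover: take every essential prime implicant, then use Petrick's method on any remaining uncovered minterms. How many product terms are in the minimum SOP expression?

Round 0: 0010✓ 0101✓ 0110✓ 0111✓ 1010✓
Round 1: -010 0-10 01-1 011-
PIs = {-010, 0-10, 01-1, 011-}
Coverage chart:
  m2: -010,0-10
  m5: 01-1 ←essential
  m6: 0-10,011-
  m7: 01-1,011-
  m10: -010 ←essential
Essential: -010, 01-1
Petrick residual → 0-10
Min cover (3 terms): b'cd' + a'cd' + a'bd

3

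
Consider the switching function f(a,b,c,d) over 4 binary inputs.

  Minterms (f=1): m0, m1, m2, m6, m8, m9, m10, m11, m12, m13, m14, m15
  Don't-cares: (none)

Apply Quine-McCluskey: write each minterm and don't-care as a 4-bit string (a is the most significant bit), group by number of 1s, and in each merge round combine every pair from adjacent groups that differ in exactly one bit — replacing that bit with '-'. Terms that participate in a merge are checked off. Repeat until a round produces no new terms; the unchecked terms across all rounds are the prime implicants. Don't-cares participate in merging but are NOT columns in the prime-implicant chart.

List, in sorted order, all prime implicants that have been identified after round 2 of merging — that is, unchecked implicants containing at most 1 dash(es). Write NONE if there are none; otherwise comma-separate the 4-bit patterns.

[col 0] 0000*, 0001*, 0010*, 0110*, 1000*, 1001*, 1010*, 1011*, 1100*, 1101*, 1110*, 1111*
[col 1] -000*, -001*, -010*, -110*, 0-10*, 00-0*, 000-*, 1-00*, 1-01*, 1-10*, 1-11*, 10-0*, 10-1*, 100-*, 101-*, 11-0*, 11-1*, 110-*, 111-*
[col 2] --10, -0-0, -00-, 1--0*, 1--1*, 1-0-*, 1-1-*, 10--*, 11--*
[col 3] 1---
Prime implicants: --10, -0-0, -00-, 1---

NONE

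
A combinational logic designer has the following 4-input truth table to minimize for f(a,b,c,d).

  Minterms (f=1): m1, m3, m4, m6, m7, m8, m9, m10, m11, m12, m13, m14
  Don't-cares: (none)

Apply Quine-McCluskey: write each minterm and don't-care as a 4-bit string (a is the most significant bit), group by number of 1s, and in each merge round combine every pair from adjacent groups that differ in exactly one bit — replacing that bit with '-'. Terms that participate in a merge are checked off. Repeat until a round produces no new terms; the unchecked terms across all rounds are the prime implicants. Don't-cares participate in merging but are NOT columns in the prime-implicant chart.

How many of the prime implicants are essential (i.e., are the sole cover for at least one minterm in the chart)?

3

size-2^0 implicants → 0001(✓)  0011(✓)  0100(✓)  0110(✓)  0111(✓)  1000(✓)  1001(✓)  1010(✓)  1011(✓)  1100(✓)  1101(✓)  1110(✓)
size-2^1 implicants → -001(✓)  -011(✓)  -100(✓)  -110(✓)  0-11  00-1(✓)  01-0(✓)  011-  1-00(✓)  1-01(✓)  1-10(✓)  10-0(✓)  10-1(✓)  100-(✓)  101-(✓)  11-0(✓)  110-(✓)
size-2^2 implicants → -0-1  -1-0  1--0  1-0-  10--
Unchecked terms (primes): -0-1, -1-0, 0-11, 011-, 1--0, 1-0-, 10--
Minterm coverage:
  m1 ⊆ -0-1 [E]
  m3 ⊆ -0-1,0-11
  m4 ⊆ -1-0 [E]
  m6 ⊆ -1-0,011-
  m7 ⊆ 0-11,011-
  m8 ⊆ 1--0,1-0-,10--
  m9 ⊆ -0-1,1-0-,10--
  m10 ⊆ 1--0,10--
  m11 ⊆ -0-1,10--
  m12 ⊆ -1-0,1--0,1-0-
  m13 ⊆ 1-0- [E]
  m14 ⊆ -1-0,1--0
E = {-0-1, -1-0, 1-0-}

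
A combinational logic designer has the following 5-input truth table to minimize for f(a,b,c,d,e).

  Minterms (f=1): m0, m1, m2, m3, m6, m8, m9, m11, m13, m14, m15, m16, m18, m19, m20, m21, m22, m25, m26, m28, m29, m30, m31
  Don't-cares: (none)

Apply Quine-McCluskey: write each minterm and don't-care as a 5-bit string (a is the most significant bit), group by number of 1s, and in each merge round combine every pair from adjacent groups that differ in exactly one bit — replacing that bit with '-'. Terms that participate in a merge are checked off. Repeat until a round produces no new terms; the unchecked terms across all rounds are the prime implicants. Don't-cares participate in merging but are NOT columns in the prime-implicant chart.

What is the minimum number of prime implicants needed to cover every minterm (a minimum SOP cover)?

size-2^0 implicants → 00000(✓)  00001(✓)  00010(✓)  00011(✓)  00110(✓)  01000(✓)  01001(✓)  01011(✓)  01101(✓)  01110(✓)  01111(✓)  10000(✓)  10010(✓)  10011(✓)  10100(✓)  10101(✓)  10110(✓)  11001(✓)  11010(✓)  11100(✓)  11101(✓)  11110(✓)  11111(✓)
size-2^1 implicants → -0000(✓)  -0010(✓)  -0011(✓)  -0110(✓)  -1001(✓)  -1101(✓)  -1110(✓)  -1111(✓)  0-000(✓)  0-001(✓)  0-011(✓)  0-110(✓)  00-10(✓)  000-0(✓)  000-1(✓)  0000-(✓)  0001-(✓)  01-01(✓)  01-11(✓)  010-1(✓)  0100-(✓)  011-1(✓)  0111-(✓)  1-010(✓)  1-100(✓)  1-101(✓)  1-110(✓)  10-00(✓)  10-10(✓)  100-0(✓)  1001-(✓)  101-0(✓)  1010-(✓)  11-01(✓)  11-10(✓)  111-0(✓)  111-1(✓)  1110-(✓)  1111-(✓)
size-2^2 implicants → --110  -0-10  -00-0  -001-  -1-01  -11-1  -111-  0-0-1  0-00-  000--  01--1  1--10  1-1-0  1-10-  10--0  111--
Unchecked terms (primes): --110, -0-10, -00-0, -001-, -1-01, -11-1, -111-, 0-0-1, 0-00-, 000--, 01--1, 1--10, 1-1-0, 1-10-, 10--0, 111--
Minterm coverage:
  m0 ⊆ -00-0,0-00-,000--
  m1 ⊆ 0-0-1,0-00-,000--
  m2 ⊆ -0-10,-00-0,-001-,000--
  m3 ⊆ -001-,0-0-1,000--
  m6 ⊆ --110,-0-10
  m8 ⊆ 0-00- [E]
  m9 ⊆ -1-01,0-0-1,0-00-,01--1
  m11 ⊆ 0-0-1,01--1
  m13 ⊆ -1-01,-11-1,01--1
  m14 ⊆ --110,-111-
  m15 ⊆ -11-1,-111-,01--1
  m16 ⊆ -00-0,10--0
  m18 ⊆ -0-10,-00-0,-001-,1--10,10--0
  m19 ⊆ -001- [E]
  m20 ⊆ 1-1-0,1-10-,10--0
  m21 ⊆ 1-10- [E]
  m22 ⊆ --110,-0-10,1--10,1-1-0,10--0
  m25 ⊆ -1-01 [E]
  m26 ⊆ 1--10 [E]
  m28 ⊆ 1-1-0,1-10-,111--
  m29 ⊆ -1-01,-11-1,1-10-,111--
  m30 ⊆ --110,-111-,1--10,1-1-0,111--
  m31 ⊆ -11-1,-111-,111--
E = {-001-, -1-01, 0-00-, 1--10, 1-10-}
Petrick residual → --110, -00-0, -11-1, 0-0-1
Cover = cde' + b'c'e' + b'c'd + bd'e + bce + a'c'e + a'c'd' + ade' + acd'  |cover|=9

9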